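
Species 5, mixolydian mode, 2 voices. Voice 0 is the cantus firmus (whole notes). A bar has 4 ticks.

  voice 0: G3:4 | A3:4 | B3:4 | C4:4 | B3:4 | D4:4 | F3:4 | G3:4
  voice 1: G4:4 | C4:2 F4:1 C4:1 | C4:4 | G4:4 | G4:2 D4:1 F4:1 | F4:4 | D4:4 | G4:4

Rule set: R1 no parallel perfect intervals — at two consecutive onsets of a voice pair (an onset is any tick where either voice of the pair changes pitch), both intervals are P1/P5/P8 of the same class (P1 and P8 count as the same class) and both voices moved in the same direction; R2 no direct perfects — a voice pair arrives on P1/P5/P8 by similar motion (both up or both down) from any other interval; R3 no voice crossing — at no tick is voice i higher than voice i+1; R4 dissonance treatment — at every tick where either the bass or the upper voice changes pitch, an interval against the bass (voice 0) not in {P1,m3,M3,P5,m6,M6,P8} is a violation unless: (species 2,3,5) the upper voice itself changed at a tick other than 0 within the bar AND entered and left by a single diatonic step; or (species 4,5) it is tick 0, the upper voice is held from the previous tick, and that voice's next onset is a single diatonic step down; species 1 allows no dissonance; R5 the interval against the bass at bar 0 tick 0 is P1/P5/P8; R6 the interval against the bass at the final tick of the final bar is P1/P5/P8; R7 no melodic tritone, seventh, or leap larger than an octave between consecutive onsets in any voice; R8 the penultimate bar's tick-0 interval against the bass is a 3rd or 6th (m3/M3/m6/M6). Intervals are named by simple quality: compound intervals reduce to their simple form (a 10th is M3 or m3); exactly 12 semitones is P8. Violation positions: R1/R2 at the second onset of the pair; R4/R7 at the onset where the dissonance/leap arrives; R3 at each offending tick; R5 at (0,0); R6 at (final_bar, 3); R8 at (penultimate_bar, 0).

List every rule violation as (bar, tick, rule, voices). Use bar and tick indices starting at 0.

bar 0: v0=G3 v1=G4 downbeat P8
bar 1: v0=A3 v1=C4 downbeat m3
bar 2: v0=B3 v1=C4 downbeat m2
bar 3: v0=C4 v1=G4 downbeat P5
bar 4: v0=B3 v1=G4 downbeat m6
bar 5: v0=D4 v1=F4 downbeat m3
bar 6: v0=F3 v1=D4 downbeat M6
bar 7: v0=G3 v1=G4 downbeat P8
  -> R4 @ bar 2 tick 0 v(0, 1): B3/C4 m2 untreated
  -> R2 @ bar 3 tick 0 v(0, 1): B3/C4 m2 -> C4/G4 P5 similar
  -> R4 @ bar 4 tick 3 v(0, 1): B3/F4 TT untreated
  -> R2 @ bar 7 tick 0 v(0, 1): F3/D4 M6 -> G3/G4 P8 similar

(2, 0, R4, (0, 1))
(3, 0, R2, (0, 1))
(4, 3, R4, (0, 1))
(7, 0, R2, (0, 1))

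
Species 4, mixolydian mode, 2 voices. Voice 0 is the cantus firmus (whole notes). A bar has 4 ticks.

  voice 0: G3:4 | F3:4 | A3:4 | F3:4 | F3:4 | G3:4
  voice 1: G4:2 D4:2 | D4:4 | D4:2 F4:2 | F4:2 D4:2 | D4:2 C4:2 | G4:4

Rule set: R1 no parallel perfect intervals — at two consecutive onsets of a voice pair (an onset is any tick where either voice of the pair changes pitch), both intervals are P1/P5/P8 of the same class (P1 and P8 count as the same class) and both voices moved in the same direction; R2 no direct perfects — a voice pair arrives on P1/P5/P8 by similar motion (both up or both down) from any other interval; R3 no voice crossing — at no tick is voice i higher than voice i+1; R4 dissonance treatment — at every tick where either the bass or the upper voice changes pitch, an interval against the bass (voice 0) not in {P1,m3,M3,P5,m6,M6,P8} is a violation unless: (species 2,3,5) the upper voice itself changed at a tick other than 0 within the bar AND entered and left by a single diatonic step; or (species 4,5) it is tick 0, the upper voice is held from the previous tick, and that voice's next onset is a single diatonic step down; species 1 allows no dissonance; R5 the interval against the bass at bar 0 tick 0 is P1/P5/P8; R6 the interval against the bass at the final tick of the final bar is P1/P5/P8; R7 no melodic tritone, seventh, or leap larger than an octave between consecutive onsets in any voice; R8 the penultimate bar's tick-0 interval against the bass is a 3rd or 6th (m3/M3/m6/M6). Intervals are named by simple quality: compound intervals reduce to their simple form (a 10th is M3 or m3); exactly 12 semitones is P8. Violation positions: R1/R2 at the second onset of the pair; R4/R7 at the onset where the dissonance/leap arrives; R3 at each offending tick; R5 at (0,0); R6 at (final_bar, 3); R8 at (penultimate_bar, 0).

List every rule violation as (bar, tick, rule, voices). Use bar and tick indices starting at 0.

(2, 0, R4, (0, 1))
(5, 0, R2, (0, 1))

bar 0: v0=G3 v1=G4 downbeat P8
bar 1: v0=F3 v1=D4 downbeat M6
bar 2: v0=A3 v1=D4 downbeat P4
bar 3: v0=F3 v1=F4 downbeat P8
bar 4: v0=F3 v1=D4 downbeat M6
bar 5: v0=G3 v1=G4 downbeat P8
  -> R4 @ bar 2 tick 0 v(0, 1): A3/D4 P4 untreated
  -> R2 @ bar 5 tick 0 v(0, 1): F3/C4 P5 -> G3/G4 P8 similar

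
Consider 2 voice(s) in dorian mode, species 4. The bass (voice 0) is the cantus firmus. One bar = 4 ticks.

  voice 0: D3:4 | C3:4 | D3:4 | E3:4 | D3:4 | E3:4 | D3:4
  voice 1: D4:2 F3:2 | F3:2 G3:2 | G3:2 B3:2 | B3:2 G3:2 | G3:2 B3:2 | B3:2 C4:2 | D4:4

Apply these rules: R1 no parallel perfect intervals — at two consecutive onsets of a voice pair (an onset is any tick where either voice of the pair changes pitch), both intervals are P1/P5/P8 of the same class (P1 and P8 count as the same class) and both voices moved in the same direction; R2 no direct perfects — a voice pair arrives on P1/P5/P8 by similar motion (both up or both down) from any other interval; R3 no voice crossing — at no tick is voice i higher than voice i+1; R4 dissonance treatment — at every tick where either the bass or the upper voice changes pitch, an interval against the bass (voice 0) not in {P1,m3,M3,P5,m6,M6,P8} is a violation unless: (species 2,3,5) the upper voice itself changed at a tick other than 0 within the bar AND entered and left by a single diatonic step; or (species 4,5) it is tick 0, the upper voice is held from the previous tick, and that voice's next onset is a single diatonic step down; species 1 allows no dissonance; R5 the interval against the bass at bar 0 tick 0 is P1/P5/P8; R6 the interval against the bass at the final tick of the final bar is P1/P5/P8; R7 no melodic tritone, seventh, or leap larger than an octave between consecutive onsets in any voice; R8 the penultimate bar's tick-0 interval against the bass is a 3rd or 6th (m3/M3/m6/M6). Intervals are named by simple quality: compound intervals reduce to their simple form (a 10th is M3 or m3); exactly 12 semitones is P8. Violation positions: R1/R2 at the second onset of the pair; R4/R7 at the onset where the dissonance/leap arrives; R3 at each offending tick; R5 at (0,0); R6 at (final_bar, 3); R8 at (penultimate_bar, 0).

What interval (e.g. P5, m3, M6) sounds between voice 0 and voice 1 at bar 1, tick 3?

P5

voice 0=C3 voice 1=G3 -> P5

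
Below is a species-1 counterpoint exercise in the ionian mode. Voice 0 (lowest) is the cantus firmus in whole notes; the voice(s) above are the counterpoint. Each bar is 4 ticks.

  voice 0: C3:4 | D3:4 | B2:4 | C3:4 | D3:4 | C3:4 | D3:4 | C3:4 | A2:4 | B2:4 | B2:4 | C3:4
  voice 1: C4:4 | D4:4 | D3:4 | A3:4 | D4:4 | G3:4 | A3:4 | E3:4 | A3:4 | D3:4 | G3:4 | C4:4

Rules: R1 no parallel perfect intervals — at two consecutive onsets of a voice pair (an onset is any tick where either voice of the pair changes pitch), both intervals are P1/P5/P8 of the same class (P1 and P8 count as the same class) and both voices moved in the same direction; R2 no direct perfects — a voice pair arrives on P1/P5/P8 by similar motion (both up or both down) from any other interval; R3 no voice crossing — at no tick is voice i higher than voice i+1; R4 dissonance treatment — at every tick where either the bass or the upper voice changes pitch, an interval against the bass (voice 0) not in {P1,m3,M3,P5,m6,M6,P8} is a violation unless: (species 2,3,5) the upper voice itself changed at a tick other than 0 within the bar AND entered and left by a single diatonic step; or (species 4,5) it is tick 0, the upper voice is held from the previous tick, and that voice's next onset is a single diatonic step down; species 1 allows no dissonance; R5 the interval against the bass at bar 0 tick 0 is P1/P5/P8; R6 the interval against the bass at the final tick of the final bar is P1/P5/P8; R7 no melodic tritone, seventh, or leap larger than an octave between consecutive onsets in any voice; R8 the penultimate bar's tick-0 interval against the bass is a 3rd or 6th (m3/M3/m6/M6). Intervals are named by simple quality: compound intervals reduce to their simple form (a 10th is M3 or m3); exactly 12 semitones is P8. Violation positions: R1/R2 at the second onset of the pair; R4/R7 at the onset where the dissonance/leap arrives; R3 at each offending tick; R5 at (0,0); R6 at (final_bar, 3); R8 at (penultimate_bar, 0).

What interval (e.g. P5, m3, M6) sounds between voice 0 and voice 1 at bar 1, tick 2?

voice 0=D3 voice 1=D4 -> P8

P8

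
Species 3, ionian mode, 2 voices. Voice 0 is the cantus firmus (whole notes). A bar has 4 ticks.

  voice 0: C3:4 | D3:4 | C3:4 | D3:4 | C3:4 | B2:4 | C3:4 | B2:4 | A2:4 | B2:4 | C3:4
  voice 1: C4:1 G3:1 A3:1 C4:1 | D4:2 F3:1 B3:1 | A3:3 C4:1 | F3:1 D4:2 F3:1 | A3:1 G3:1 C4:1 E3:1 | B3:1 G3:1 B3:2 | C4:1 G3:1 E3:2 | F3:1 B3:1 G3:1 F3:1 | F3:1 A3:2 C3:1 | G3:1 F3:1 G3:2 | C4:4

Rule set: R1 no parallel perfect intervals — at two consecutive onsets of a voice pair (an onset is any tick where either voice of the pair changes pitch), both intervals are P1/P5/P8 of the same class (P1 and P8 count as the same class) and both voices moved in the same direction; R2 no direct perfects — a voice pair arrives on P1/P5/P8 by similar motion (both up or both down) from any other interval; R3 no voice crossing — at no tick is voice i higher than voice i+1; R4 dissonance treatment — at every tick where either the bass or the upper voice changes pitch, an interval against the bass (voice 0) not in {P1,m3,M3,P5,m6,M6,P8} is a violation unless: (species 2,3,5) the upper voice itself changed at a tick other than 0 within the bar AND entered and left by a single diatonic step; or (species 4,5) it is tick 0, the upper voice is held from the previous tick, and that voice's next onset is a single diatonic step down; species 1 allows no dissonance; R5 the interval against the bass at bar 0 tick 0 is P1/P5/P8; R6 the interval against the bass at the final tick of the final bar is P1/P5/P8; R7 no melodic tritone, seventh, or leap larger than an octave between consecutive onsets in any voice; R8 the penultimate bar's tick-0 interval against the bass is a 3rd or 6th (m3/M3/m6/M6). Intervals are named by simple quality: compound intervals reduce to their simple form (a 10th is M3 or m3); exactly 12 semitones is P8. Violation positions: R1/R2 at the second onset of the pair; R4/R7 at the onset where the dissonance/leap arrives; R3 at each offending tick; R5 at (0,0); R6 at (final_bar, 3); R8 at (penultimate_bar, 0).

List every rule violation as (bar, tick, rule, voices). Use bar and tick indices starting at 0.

(1, 0, R1, (0, 1))
(1, 3, R7, (1,))
(6, 0, R1, (0, 1))
(7, 0, R4, (0, 1))
(7, 1, R7, (1,))
(7, 3, R4, (0, 1))
(10, 0, R2, (0, 1))

bar 0: v0=C3 v1=C4 downbeat P8
bar 1: v0=D3 v1=D4 downbeat P8
bar 2: v0=C3 v1=A3 downbeat M6
bar 3: v0=D3 v1=F3 downbeat m3
bar 4: v0=C3 v1=A3 downbeat M6
bar 5: v0=B2 v1=B3 downbeat P8
bar 6: v0=C3 v1=C4 downbeat P8
bar 7: v0=B2 v1=F3 downbeat TT
bar 8: v0=A2 v1=F3 downbeat m6
bar 9: v0=B2 v1=G3 downbeat m6
bar 10: v0=C3 v1=C4 downbeat P8
  -> R1 @ bar 1 tick 0 v(0, 1): C3/C4 P8 -> D3/D4 P8 similar
  -> R7 @ bar 1 tick 3 v(1,): F3->B3 leap 6st
  -> R1 @ bar 6 tick 0 v(0, 1): B2/B3 P8 -> C3/C4 P8 similar
  -> R4 @ bar 7 tick 0 v(0, 1): B2/F3 TT untreated
  -> R7 @ bar 7 tick 1 v(1,): F3->B3 leap 6st
  -> R4 @ bar 7 tick 3 v(0, 1): B2/F3 TT untreated
  -> R2 @ bar 10 tick 0 v(0, 1): B2/G3 m6 -> C3/C4 P8 similar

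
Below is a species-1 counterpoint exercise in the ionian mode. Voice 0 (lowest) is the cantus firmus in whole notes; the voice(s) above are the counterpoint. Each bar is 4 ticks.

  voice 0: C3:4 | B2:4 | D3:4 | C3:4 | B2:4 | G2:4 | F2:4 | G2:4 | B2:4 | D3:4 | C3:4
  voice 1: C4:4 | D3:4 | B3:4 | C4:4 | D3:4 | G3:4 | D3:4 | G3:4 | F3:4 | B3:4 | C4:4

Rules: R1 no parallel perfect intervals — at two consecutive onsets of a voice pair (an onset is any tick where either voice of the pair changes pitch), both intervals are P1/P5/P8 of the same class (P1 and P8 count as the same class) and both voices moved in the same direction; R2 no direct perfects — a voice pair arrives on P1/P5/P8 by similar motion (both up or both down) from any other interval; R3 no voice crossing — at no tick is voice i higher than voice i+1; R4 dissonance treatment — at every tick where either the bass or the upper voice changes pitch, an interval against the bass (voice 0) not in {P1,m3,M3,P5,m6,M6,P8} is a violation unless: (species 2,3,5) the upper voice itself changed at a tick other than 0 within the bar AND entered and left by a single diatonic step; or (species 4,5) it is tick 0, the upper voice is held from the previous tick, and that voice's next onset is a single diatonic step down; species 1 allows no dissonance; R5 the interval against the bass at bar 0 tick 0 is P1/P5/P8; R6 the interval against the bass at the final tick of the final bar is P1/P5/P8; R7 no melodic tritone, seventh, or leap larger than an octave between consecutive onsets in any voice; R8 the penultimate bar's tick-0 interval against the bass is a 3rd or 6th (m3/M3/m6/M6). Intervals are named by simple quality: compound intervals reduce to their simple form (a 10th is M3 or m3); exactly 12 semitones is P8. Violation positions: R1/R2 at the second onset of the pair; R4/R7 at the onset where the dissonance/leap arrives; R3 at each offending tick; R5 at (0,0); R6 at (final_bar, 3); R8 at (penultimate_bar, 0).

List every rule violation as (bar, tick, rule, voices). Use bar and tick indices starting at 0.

bar 0: v0=C3 v1=C4 downbeat P8
bar 1: v0=B2 v1=D3 downbeat m3
bar 2: v0=D3 v1=B3 downbeat M6
bar 3: v0=C3 v1=C4 downbeat P8
bar 4: v0=B2 v1=D3 downbeat m3
bar 5: v0=G2 v1=G3 downbeat P8
bar 6: v0=F2 v1=D3 downbeat M6
bar 7: v0=G2 v1=G3 downbeat P8
bar 8: v0=B2 v1=F3 downbeat TT
bar 9: v0=D3 v1=B3 downbeat M6
bar 10: v0=C3 v1=C4 downbeat P8
  -> R7 @ bar 1 tick 0 v(1,): C4->D3 leap 10st
  -> R7 @ bar 4 tick 0 v(1,): C4->D3 leap 10st
  -> R2 @ bar 7 tick 0 v(0, 1): F2/D3 M6 -> G2/G3 P8 similar
  -> R4 @ bar 8 tick 0 v(0, 1): B2/F3 TT untreated
  -> R7 @ bar 9 tick 0 v(1,): F3->B3 leap 6st

(1, 0, R7, (1,))
(4, 0, R7, (1,))
(7, 0, R2, (0, 1))
(8, 0, R4, (0, 1))
(9, 0, R7, (1,))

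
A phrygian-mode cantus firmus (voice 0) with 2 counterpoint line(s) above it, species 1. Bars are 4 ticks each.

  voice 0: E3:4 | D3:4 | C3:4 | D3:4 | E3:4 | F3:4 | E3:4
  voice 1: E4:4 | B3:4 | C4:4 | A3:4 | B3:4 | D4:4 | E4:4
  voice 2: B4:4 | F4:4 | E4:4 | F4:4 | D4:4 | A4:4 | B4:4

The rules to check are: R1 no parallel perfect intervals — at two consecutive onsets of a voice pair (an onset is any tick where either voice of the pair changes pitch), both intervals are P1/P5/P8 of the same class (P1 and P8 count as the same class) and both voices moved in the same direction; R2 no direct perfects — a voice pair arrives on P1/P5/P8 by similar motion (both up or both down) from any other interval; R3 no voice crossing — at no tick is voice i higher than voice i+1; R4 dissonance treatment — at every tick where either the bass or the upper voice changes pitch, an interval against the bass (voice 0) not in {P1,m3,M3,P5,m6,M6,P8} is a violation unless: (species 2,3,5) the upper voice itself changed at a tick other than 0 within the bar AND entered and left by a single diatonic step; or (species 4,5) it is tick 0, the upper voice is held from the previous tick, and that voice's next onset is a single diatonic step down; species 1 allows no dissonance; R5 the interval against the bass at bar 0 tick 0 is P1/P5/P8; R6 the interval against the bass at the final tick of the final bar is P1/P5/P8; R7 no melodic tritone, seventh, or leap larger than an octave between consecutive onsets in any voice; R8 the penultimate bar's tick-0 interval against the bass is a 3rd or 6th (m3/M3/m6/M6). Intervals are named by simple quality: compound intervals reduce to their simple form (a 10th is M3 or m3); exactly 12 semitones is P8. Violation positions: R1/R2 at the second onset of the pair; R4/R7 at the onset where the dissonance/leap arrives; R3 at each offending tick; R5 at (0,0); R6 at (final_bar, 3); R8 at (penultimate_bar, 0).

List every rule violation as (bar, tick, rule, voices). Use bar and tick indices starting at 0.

(1, 0, R7, (2,))
(4, 0, R1, (0, 1))
(4, 0, R4, (0, 2))
(5, 0, R2, (1, 2))
(6, 0, R1, (1, 2))

bar 0: v0=E3 v1=E4 v2=B4 downbeat P5
bar 1: v0=D3 v1=B3 v2=F4 downbeat m3
bar 2: v0=C3 v1=C4 v2=E4 downbeat M3
bar 3: v0=D3 v1=A3 v2=F4 downbeat m3
bar 4: v0=E3 v1=B3 v2=D4 downbeat m7
bar 5: v0=F3 v1=D4 v2=A4 downbeat M3
bar 6: v0=E3 v1=E4 v2=B4 downbeat P5
  -> R7 @ bar 1 tick 0 v(2,): B4->F4 leap 6st
  -> R1 @ bar 4 tick 0 v(0, 1): D3/A3 P5 -> E3/B3 P5 similar
  -> R4 @ bar 4 tick 0 v(0, 2): E3/D4 m7 untreated
  -> R2 @ bar 5 tick 0 v(1, 2): B3/D4 m3 -> D4/A4 P5 similar
  -> R1 @ bar 6 tick 0 v(1, 2): D4/A4 P5 -> E4/B4 P5 similar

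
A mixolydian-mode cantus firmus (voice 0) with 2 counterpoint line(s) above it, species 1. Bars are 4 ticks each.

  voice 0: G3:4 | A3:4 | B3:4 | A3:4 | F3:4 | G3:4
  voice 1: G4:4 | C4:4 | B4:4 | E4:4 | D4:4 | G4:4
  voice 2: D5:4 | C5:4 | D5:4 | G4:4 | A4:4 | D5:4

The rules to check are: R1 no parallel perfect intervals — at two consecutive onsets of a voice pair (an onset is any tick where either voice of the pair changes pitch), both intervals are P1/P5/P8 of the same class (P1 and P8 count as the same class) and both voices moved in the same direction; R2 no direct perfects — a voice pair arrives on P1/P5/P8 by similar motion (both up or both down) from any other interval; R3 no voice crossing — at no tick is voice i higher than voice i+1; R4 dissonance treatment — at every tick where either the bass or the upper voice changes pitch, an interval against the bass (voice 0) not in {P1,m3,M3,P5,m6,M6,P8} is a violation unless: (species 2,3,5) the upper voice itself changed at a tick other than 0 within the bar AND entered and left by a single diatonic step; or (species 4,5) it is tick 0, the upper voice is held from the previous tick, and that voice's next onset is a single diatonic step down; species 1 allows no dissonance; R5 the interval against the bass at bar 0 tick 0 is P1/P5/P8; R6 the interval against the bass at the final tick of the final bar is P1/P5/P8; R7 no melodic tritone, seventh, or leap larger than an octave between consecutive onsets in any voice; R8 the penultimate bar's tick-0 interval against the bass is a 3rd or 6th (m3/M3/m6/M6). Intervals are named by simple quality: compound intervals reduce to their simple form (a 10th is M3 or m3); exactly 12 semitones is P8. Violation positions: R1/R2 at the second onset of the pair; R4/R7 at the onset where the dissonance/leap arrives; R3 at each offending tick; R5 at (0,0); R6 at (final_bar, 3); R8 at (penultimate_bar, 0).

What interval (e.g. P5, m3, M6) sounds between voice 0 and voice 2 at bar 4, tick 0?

M3

voice 0=F3 voice 2=A4 -> M3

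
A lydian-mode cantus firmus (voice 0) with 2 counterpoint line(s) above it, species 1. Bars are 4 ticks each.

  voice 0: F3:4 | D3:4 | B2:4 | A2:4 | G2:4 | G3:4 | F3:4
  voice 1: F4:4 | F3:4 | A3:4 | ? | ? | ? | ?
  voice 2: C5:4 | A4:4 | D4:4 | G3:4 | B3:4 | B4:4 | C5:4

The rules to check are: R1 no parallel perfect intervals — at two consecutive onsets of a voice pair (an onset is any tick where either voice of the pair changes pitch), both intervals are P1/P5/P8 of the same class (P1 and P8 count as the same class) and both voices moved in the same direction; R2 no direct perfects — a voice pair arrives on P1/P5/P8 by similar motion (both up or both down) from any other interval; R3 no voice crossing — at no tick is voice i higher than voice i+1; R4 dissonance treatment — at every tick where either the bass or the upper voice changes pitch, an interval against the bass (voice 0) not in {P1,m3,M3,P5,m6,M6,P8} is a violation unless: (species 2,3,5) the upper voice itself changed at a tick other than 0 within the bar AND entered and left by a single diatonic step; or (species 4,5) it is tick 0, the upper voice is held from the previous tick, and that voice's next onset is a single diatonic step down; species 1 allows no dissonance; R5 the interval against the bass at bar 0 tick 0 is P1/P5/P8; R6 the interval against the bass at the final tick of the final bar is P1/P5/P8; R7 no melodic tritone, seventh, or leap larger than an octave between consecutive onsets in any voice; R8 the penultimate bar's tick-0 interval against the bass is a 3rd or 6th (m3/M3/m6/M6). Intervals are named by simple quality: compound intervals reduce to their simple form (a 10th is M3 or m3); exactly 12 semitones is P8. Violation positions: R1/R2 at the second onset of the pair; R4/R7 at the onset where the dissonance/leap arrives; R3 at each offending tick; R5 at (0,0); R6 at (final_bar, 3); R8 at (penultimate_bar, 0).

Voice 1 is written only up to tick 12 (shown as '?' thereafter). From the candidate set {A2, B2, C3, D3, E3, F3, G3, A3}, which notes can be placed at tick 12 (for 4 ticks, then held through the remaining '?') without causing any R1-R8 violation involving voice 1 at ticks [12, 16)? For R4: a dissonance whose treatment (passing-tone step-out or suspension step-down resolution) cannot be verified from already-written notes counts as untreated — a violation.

{F3}

A2: violates R2
B2: violates R4,R7
C3: violates R2
D3: violates R4
E3: violates R2
F3: legal
G3: violates R2,R4
A3: violates R3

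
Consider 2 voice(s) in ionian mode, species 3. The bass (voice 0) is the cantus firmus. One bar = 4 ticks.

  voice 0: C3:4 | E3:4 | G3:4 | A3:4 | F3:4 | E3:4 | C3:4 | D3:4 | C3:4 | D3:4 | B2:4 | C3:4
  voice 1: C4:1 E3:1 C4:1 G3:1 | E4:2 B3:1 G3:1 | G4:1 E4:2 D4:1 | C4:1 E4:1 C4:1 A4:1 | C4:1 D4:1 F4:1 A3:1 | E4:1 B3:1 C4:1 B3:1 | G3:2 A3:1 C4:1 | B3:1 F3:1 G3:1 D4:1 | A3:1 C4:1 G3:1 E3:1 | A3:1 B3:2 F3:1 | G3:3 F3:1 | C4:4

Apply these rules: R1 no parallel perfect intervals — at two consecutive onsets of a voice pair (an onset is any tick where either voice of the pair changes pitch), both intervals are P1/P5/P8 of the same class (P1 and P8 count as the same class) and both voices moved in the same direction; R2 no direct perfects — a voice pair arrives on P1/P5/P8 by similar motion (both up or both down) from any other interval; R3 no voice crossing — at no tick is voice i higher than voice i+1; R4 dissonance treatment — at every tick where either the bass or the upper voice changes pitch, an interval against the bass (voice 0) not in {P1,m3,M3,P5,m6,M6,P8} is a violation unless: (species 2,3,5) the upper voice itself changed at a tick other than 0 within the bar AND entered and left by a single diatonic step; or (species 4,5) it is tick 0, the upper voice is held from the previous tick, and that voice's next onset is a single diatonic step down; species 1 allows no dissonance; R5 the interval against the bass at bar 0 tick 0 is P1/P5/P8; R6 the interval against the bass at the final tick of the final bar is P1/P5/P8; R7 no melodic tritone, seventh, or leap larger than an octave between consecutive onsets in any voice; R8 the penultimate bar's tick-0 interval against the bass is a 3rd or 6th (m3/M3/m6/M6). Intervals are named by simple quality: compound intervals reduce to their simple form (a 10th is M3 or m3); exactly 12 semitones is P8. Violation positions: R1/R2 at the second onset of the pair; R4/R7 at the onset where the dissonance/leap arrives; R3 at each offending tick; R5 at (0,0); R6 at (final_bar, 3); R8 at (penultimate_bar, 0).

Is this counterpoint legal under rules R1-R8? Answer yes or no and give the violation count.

No (10 violations)

bar 0: v0=C3 v1=C4 (P8)
bar 1: v0=E3 v1=E4 (P8)
bar 2: v0=G3 v1=G4 (P8)
bar 3: v0=A3 v1=C4 (m3)
bar 4: v0=F3 v1=C4 (P5)
bar 5: v0=E3 v1=E4 (P8)
bar 6: v0=C3 v1=G3 (P5)
bar 7: v0=D3 v1=B3 (M6)
bar 8: v0=C3 v1=A3 (M6)
bar 9: v0=D3 v1=A3 (P5)
bar 10: v0=B2 v1=G3 (m6)
bar 11: v0=C3 v1=C4 (P8)
  R2 @ bar1.0: C3/G3 P5 -> E3/E4 P8 similar
  R2 @ bar2.0: E3/G3 m3 -> G3/G4 P8 similar
  R2 @ bar4.0: A3/A4 P8 -> F3/C4 P5 similar
  R1 @ bar6.0: E3/B3 P5 -> C3/G3 P5 similar
  R7 @ bar7.1: B3->F3 leap 6st
  R4 @ bar7.2: D3/G3 P4 untreated
  R2 @ bar9.0: C3/E3 M3 -> D3/A3 P5 similar
  R7 @ bar9.3: B3->F3 leap 6st
  R4 @ bar10.3: B2/F3 TT untreated
  R2 @ bar11.0: B2/F3 TT -> C3/C4 P8 similar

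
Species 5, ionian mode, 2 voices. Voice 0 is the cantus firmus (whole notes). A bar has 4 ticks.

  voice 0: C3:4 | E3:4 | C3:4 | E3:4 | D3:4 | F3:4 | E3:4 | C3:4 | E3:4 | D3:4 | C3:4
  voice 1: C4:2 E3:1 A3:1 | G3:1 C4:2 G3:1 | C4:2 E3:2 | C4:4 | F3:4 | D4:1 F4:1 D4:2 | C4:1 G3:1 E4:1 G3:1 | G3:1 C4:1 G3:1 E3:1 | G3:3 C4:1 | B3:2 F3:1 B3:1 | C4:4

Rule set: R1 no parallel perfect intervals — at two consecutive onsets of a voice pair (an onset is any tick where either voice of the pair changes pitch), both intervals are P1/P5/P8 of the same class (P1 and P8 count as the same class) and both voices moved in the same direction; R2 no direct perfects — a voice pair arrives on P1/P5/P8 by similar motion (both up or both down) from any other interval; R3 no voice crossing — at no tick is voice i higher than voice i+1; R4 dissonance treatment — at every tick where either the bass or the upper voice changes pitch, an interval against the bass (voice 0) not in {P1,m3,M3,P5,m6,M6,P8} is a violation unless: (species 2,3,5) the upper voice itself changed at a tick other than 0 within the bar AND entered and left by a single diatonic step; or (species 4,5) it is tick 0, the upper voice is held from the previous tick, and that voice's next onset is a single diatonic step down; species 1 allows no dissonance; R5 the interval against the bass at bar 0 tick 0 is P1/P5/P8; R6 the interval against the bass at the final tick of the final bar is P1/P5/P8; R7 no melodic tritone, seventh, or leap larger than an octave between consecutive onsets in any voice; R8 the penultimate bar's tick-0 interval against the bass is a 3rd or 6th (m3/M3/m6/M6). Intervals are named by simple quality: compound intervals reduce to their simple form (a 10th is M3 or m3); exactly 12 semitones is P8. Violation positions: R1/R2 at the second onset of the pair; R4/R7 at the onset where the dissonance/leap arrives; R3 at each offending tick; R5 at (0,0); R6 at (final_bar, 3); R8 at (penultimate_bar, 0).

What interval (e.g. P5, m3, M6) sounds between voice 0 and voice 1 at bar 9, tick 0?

voice 0=D3 voice 1=B3 -> M6

M6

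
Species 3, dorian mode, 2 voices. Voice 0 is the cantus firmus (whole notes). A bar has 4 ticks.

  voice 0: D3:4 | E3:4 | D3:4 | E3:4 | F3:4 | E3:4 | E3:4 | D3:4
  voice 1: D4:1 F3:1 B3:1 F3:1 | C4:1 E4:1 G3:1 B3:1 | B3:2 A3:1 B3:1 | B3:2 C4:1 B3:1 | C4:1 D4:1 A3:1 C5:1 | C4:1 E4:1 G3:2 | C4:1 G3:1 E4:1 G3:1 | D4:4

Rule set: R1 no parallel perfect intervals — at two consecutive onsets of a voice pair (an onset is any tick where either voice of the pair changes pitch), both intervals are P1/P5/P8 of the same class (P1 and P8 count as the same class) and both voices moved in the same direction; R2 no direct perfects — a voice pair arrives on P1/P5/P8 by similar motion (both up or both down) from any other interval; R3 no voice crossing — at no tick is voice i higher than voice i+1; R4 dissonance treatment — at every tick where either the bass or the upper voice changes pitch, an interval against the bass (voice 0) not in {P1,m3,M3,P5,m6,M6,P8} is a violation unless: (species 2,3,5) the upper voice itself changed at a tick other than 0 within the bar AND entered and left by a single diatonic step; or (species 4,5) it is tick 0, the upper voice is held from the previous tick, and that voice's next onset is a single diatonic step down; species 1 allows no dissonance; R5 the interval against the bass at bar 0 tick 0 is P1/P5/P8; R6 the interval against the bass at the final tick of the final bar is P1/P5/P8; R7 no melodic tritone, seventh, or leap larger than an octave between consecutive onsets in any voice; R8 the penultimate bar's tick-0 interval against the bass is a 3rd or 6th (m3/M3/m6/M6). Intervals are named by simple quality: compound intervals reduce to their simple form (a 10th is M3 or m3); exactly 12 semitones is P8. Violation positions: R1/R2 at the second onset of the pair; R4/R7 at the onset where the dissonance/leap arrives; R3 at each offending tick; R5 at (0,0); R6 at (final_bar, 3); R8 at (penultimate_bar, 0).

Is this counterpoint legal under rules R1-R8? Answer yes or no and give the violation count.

bar 0: v0=D3 v1=D4 (P8)
bar 1: v0=E3 v1=C4 (m6)
bar 2: v0=D3 v1=B3 (M6)
bar 3: v0=E3 v1=B3 (P5)
bar 4: v0=F3 v1=C4 (P5)
bar 5: v0=E3 v1=C4 (m6)
bar 6: v0=E3 v1=C4 (m6)
bar 7: v0=D3 v1=D4 (P8)
  R7 @ bar0.2: F3->B3 leap 6st
  R7 @ bar0.3: B3->F3 leap 6st
  R1 @ bar4.0: E3/B3 P5 -> F3/C4 P5 similar
  R7 @ bar4.3: A3->C5 leap 15st

No (4 violations)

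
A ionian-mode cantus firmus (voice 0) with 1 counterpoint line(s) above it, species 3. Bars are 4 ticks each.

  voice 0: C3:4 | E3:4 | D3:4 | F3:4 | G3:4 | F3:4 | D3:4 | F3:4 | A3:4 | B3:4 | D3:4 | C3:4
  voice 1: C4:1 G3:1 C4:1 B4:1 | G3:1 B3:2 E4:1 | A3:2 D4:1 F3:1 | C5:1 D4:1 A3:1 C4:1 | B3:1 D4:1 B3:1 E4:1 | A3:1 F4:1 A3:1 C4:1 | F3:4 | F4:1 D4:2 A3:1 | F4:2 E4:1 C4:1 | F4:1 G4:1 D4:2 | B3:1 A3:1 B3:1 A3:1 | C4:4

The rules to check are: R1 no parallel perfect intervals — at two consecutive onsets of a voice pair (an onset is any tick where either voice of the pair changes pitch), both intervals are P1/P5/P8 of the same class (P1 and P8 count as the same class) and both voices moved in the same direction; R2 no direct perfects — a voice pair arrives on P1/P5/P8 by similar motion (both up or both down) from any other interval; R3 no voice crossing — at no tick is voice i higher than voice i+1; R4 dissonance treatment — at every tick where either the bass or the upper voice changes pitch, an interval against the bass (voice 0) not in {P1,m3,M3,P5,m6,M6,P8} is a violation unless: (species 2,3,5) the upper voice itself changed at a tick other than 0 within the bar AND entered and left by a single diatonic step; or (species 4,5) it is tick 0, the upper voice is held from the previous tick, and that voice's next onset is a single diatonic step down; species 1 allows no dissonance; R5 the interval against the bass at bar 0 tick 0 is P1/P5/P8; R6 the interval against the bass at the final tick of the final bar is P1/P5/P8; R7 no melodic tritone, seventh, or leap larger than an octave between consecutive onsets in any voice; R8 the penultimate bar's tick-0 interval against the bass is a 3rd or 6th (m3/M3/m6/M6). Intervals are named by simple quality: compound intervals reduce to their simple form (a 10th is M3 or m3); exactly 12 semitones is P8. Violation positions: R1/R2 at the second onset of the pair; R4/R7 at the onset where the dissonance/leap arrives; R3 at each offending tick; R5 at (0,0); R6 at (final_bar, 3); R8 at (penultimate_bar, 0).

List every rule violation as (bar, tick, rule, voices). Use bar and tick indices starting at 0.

(0, 3, R4, (0, 1))
(0, 3, R7, (1,))
(1, 0, R7, (1,))
(2, 0, R2, (0, 1))
(3, 0, R2, (0, 1))
(3, 0, R7, (1,))
(3, 1, R7, (1,))
(7, 0, R2, (0, 1))
(9, 0, R4, (0, 1))

bar 0: v0=C3 v1=C4 downbeat P8
bar 1: v0=E3 v1=G3 downbeat m3
bar 2: v0=D3 v1=A3 downbeat P5
bar 3: v0=F3 v1=C5 downbeat P5
bar 4: v0=G3 v1=B3 downbeat M3
bar 5: v0=F3 v1=A3 downbeat M3
bar 6: v0=D3 v1=F3 downbeat m3
bar 7: v0=F3 v1=F4 downbeat P8
bar 8: v0=A3 v1=F4 downbeat m6
bar 9: v0=B3 v1=F4 downbeat TT
bar 10: v0=D3 v1=B3 downbeat M6
bar 11: v0=C3 v1=C4 downbeat P8
  -> R4 @ bar 0 tick 3 v(0, 1): C3/B4 M7 untreated
  -> R7 @ bar 0 tick 3 v(1,): C4->B4 leap 11st
  -> R7 @ bar 1 tick 0 v(1,): B4->G3 leap 16st
  -> R2 @ bar 2 tick 0 v(0, 1): E3/E4 P8 -> D3/A3 P5 similar
  -> R2 @ bar 3 tick 0 v(0, 1): D3/F3 m3 -> F3/C5 P5 similar
  -> R7 @ bar 3 tick 0 v(1,): F3->C5 leap 19st
  -> R7 @ bar 3 tick 1 v(1,): C5->D4 leap 10st
  -> R2 @ bar 7 tick 0 v(0, 1): D3/F3 m3 -> F3/F4 P8 similar
  -> R4 @ bar 9 tick 0 v(0, 1): B3/F4 TT untreated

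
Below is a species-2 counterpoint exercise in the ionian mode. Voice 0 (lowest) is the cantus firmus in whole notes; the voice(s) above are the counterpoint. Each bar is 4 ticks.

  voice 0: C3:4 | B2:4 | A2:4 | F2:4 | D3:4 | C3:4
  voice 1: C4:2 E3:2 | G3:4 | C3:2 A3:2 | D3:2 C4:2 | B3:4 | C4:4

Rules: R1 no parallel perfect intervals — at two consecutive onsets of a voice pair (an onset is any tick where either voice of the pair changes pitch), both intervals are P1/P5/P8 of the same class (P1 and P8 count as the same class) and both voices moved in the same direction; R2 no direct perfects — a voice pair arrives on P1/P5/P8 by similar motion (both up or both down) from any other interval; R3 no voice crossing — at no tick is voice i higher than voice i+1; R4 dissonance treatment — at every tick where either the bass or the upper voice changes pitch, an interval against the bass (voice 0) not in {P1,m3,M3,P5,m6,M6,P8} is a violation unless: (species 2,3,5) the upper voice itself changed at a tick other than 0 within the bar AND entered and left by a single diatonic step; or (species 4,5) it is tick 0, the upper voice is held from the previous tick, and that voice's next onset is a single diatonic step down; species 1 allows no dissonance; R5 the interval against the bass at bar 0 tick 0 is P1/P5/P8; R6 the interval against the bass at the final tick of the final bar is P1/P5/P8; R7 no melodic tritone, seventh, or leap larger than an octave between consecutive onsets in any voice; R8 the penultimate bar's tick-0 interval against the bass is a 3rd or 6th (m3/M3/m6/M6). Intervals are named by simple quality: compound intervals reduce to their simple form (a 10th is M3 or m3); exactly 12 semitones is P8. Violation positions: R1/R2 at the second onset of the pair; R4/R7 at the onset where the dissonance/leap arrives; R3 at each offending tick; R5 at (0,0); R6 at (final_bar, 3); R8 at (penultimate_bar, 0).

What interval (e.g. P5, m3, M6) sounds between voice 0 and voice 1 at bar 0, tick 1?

voice 0=C3 voice 1=C4 -> P8

P8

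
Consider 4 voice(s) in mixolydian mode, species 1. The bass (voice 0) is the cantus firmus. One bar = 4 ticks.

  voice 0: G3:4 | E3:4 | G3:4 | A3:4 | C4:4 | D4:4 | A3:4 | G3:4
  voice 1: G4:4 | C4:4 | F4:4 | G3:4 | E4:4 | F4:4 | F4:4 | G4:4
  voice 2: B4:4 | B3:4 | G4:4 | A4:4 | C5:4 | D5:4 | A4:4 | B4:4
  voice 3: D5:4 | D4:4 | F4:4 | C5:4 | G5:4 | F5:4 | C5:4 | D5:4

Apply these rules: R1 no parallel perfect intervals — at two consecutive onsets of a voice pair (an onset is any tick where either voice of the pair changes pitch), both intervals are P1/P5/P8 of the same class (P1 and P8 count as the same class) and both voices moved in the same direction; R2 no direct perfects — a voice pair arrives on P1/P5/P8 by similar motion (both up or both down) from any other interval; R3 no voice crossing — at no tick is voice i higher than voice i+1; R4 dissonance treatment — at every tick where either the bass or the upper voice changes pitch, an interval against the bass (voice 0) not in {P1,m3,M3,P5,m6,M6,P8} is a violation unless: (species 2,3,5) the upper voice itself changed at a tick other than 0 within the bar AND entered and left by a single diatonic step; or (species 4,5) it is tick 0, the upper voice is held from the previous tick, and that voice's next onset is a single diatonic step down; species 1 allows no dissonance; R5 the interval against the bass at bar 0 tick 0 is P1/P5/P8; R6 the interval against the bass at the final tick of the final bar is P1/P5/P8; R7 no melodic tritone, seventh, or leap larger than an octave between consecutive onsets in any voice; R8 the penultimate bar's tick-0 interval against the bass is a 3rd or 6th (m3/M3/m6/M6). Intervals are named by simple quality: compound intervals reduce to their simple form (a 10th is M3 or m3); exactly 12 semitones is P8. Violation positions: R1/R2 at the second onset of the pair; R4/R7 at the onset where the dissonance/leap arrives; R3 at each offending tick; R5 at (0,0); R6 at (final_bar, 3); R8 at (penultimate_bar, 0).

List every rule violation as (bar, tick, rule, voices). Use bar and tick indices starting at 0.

(0, 0, R5, (0, 2))
(1, 0, R2, (0, 2))
(1, 0, R3, (1, 2))
(1, 0, R4, (0, 3))
(1, 1, R3, (1, 2))
(1, 2, R3, (1, 2))
(1, 3, R3, (1, 2))
(2, 0, R2, (0, 2))
(2, 0, R2, (1, 3))
(2, 0, R3, (2, 3))
(2, 0, R4, (0, 1))
(2, 0, R4, (0, 3))
(2, 1, R3, (2, 3))
(2, 2, R3, (2, 3))
(2, 3, R3, (2, 3))
(3, 0, R1, (0, 2))
(3, 0, R3, (0, 1))
(3, 0, R4, (0, 1))
(3, 0, R7, (1,))
(3, 1, R3, (0, 1))
(3, 2, R3, (0, 1))
(3, 3, R3, (0, 1))
(4, 0, R1, (0, 2))
(4, 0, R2, (0, 3))
(4, 0, R2, (2, 3))
(5, 0, R1, (0, 2))
(6, 0, R1, (0, 2))
(6, 0, R8, (0, 2))
(7, 0, R1, (1, 3))
(7, 3, R6, (0, 2))

bar 0: v0=G3 v1=G4 v2=B4 v3=D5 downbeat P5
bar 1: v0=E3 v1=C4 v2=B3 v3=D4 downbeat m7
bar 2: v0=G3 v1=F4 v2=G4 v3=F4 downbeat m7
bar 3: v0=A3 v1=G3 v2=A4 v3=C5 downbeat m3
bar 4: v0=C4 v1=E4 v2=C5 v3=G5 downbeat P5
bar 5: v0=D4 v1=F4 v2=D5 v3=F5 downbeat m3
bar 6: v0=A3 v1=F4 v2=A4 v3=C5 downbeat m3
bar 7: v0=G3 v1=G4 v2=B4 v3=D5 downbeat P5
  -> R5 @ bar 0 tick 0 v(0, 2): opens on M3
  -> R2 @ bar 1 tick 0 v(0, 2): G3/B4 M3 -> E3/B3 P5 similar
  -> R3 @ bar 1 tick 0 v(1, 2): C4 above B3
  -> R4 @ bar 1 tick 0 v(0, 3): E3/D4 m7 untreated
  -> R3 @ bar 1 tick 1 v(1, 2): C4 above B3
  -> R3 @ bar 1 tick 2 v(1, 2): C4 above B3
  -> R3 @ bar 1 tick 3 v(1, 2): C4 above B3
  -> R2 @ bar 2 tick 0 v(0, 2): E3/B3 P5 -> G3/G4 P8 similar
  -> R2 @ bar 2 tick 0 v(1, 3): C4/D4 M2 -> F4/F4 P1 similar
  -> R3 @ bar 2 tick 0 v(2, 3): G4 above F4
  -> R4 @ bar 2 tick 0 v(0, 1): G3/F4 m7 untreated
  -> R4 @ bar 2 tick 0 v(0, 3): G3/F4 m7 untreated
  -> R3 @ bar 2 tick 1 v(2, 3): G4 above F4
  -> R3 @ bar 2 tick 2 v(2, 3): G4 above F4
  -> R3 @ bar 2 tick 3 v(2, 3): G4 above F4
  -> R1 @ bar 3 tick 0 v(0, 2): G3/G4 P8 -> A3/A4 P8 similar
  -> R3 @ bar 3 tick 0 v(0, 1): A3 above G3
  -> R4 @ bar 3 tick 0 v(0, 1): A3/G3 M2 untreated
  -> R7 @ bar 3 tick 0 v(1,): F4->G3 leap 10st
  -> R3 @ bar 3 tick 1 v(0, 1): A3 above G3
  -> R3 @ bar 3 tick 2 v(0, 1): A3 above G3
  -> R3 @ bar 3 tick 3 v(0, 1): A3 above G3
  -> R1 @ bar 4 tick 0 v(0, 2): A3/A4 P8 -> C4/C5 P8 similar
  -> R2 @ bar 4 tick 0 v(0, 3): A3/C5 m3 -> C4/G5 P5 similar
  -> R2 @ bar 4 tick 0 v(2, 3): A4/C5 m3 -> C5/G5 P5 similar
  -> R1 @ bar 5 tick 0 v(0, 2): C4/C5 P8 -> D4/D5 P8 similar
  -> R1 @ bar 6 tick 0 v(0, 2): D4/D5 P8 -> A3/A4 P8 similar
  -> R8 @ bar 6 tick 0 v(0, 2): penult P8 not 3rd/6th
  -> R1 @ bar 7 tick 0 v(1, 3): F4/C5 P5 -> G4/D5 P5 similar
  -> R6 @ bar 7 tick 3 v(0, 2): closes on M3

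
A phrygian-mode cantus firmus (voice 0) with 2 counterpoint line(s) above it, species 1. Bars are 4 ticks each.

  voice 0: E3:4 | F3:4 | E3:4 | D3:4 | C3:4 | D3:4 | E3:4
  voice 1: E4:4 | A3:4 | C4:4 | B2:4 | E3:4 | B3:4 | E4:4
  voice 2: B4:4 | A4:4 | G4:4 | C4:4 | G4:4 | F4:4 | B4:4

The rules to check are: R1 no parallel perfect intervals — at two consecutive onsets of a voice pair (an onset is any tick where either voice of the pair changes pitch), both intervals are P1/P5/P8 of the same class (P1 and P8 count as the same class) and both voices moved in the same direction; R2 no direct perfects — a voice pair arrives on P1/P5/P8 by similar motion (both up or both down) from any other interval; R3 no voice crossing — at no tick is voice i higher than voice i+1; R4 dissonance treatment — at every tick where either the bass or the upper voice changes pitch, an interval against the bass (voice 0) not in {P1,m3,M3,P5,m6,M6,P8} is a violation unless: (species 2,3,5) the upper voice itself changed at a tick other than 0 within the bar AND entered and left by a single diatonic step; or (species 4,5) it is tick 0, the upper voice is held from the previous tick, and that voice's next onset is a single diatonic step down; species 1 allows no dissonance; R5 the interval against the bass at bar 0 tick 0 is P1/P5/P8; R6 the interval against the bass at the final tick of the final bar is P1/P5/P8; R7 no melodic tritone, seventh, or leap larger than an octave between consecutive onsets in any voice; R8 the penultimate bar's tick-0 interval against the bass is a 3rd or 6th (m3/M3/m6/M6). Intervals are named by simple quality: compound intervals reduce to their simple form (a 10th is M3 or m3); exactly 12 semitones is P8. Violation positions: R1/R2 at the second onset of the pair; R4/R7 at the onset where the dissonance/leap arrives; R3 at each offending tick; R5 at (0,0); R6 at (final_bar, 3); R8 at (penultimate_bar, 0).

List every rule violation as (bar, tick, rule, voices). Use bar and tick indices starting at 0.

(1, 0, R2, (1, 2))
(3, 0, R3, (0, 1))
(3, 0, R4, (0, 2))
(3, 0, R7, (1,))
(3, 1, R3, (0, 1))
(3, 2, R3, (0, 1))
(3, 3, R3, (0, 1))
(6, 0, R2, (0, 1))
(6, 0, R2, (0, 2))
(6, 0, R2, (1, 2))
(6, 0, R7, (2,))

bar 0: v0=E3 v1=E4 v2=B4 downbeat P5
bar 1: v0=F3 v1=A3 v2=A4 downbeat M3
bar 2: v0=E3 v1=C4 v2=G4 downbeat m3
bar 3: v0=D3 v1=B2 v2=C4 downbeat m7
bar 4: v0=C3 v1=E3 v2=G4 downbeat P5
bar 5: v0=D3 v1=B3 v2=F4 downbeat m3
bar 6: v0=E3 v1=E4 v2=B4 downbeat P5
  -> R2 @ bar 1 tick 0 v(1, 2): E4/B4 P5 -> A3/A4 P8 similar
  -> R3 @ bar 3 tick 0 v(0, 1): D3 above B2
  -> R4 @ bar 3 tick 0 v(0, 2): D3/C4 m7 untreated
  -> R7 @ bar 3 tick 0 v(1,): C4->B2 leap 13st
  -> R3 @ bar 3 tick 1 v(0, 1): D3 above B2
  -> R3 @ bar 3 tick 2 v(0, 1): D3 above B2
  -> R3 @ bar 3 tick 3 v(0, 1): D3 above B2
  -> R2 @ bar 6 tick 0 v(0, 1): D3/B3 M6 -> E3/E4 P8 similar
  -> R2 @ bar 6 tick 0 v(0, 2): D3/F4 m3 -> E3/B4 P5 similar
  -> R2 @ bar 6 tick 0 v(1, 2): B3/F4 TT -> E4/B4 P5 similar
  -> R7 @ bar 6 tick 0 v(2,): F4->B4 leap 6st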